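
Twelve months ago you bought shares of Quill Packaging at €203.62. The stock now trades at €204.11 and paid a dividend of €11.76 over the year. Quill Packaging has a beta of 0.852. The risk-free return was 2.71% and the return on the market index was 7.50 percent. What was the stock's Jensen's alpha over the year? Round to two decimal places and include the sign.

-0.77%

Realised HPR = (P1 + D1 − P0) / P0 = (204.11 + 11.76 − 203.62) / 203.62 = 12.25 / 203.62 = 6.0161%
MRP = 7.50% − 2.71% = 4.79%
CAPM required = R_f + β·MRP = 2.71% + 0.852 × 4.79% = 6.79108%
α = realised − required = 6.0161% − 6.79108% = -0.77%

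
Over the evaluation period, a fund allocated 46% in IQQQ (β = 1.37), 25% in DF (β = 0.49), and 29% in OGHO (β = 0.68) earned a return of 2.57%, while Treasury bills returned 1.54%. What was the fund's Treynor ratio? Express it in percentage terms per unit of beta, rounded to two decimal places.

1.08%

β_P = 0.46×1.37 + 0.25×0.49 + 0.29×0.68 = 0.9499
Treynor = (R_P − R_f) / β_P = (2.57% − 1.54%) / 0.9499 = 1.03% / 0.9499 = 1.08%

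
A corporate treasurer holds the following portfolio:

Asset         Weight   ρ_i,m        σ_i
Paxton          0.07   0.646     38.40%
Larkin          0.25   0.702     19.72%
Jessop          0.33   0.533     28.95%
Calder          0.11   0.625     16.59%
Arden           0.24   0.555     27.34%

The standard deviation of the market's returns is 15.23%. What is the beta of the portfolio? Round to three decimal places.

β_Paxton = 0.646 × 38.40% / 15.23% = 1.6288
β_Larkin = 0.702 × 19.72% / 15.23% = 0.9090
β_Jessop = 0.533 × 28.95% / 15.23% = 1.0132
β_Calder = 0.625 × 16.59% / 15.23% = 0.6808
β_Arden = 0.555 × 27.34% / 15.23% = 0.9963
β_P = Σ w_i β_i = 0.07×1.6288 + 0.25×0.9090 + 0.33×1.0132 + 0.11×0.6808 + 0.24×0.9963 = 0.9896

0.990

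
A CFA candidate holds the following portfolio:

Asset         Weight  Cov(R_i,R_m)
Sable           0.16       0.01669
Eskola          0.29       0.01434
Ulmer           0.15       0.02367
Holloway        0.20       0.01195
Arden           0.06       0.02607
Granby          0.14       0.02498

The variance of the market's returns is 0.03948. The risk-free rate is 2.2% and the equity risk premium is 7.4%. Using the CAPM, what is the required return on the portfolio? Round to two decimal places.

β_Sable = 0.01669 / 0.03948 = 0.4227
β_Eskola = 0.01434 / 0.03948 = 0.3632
β_Ulmer = 0.02367 / 0.03948 = 0.5995
β_Holloway = 0.01195 / 0.03948 = 0.3027
β_Arden = 0.02607 / 0.03948 = 0.6603
β_Granby = 0.02498 / 0.03948 = 0.6327
β_P = Σ w_i β_i = 0.16×0.4227 + 0.29×0.3632 + 0.15×0.5995 + 0.20×0.3027 + 0.06×0.6603 + 0.14×0.6327 = 0.4516
E(R_P) = R_f + β_P × MRP = 2.2% + 0.4516 × 7.4% = 5.54%

5.54%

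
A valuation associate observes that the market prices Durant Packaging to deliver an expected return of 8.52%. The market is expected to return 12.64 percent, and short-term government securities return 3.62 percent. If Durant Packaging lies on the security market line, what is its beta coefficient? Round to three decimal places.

0.543

MRP = 12.64% − 3.62% = 9.02%
β = (E(R) − R_f) / MRP = (8.52% − 3.62%) / 9.02% = 4.90% / 9.02% = 0.543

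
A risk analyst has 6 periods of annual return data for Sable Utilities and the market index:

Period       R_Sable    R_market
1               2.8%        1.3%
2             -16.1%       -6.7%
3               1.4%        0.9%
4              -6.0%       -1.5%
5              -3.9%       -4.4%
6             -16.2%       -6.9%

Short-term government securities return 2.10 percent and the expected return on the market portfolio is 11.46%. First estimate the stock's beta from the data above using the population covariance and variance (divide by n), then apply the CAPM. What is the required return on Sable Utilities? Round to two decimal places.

Mean R_i = (2.8 − 16.1 + 1.4 − 6.0 − 3.9 − 16.2) / 6 = -6.3333%
Mean R_m = (1.3 − 6.7 + 0.9 − 1.5 − 4.4 − 6.9) / 6 = -2.8833%
Σ(R_i − R̄_i)(R_m − R̄_m) = 141.1433  ⇒  Cov = 141.1433 / 6 = 23.5239
Σ(R_m − R̄_m)² = 66.7283  ⇒  Var(R_m) = 66.7283 / 6 = 11.1214
β = Cov / Var(R_m) = 23.5239 / 11.1214 = 2.1152
MRP = 11.46% − 2.10% = 9.36%
E(R) = R_f + β × MRP = 2.10% + 2.1152 × 9.36% = 21.90%

21.90%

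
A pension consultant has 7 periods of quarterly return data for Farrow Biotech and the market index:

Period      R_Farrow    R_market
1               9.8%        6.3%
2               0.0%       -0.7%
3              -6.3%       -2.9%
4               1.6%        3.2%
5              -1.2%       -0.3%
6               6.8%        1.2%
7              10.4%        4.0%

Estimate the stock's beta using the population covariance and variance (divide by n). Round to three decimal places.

Mean R_i = (9.8 + 0.0 − 6.3 + 1.6 − 1.2 + 6.8 + 10.4) / 7 = 3.0143%
Mean R_m = (6.3 − 0.7 − 2.9 + 3.2 − 0.3 + 1.2 + 4.0) / 7 = 1.5429%
Σ(R_i − R̄_i)(R_m − R̄_m) = 102.6957  ⇒  Cov = 102.6957 / 7 = 14.6708
Σ(R_m − R̄_m)² = 59.6971  ⇒  Var(R_m) = 59.6971 / 7 = 8.5282
β = Cov / Var(R_m) = 14.6708 / 8.5282 = 1.7203

1.720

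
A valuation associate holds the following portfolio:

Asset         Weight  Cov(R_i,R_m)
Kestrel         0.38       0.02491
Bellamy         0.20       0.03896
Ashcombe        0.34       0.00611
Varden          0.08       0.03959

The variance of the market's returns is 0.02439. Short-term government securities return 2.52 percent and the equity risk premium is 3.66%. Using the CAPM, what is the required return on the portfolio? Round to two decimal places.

β_Kestrel = 0.02491 / 0.02439 = 1.0213
β_Bellamy = 0.03896 / 0.02439 = 1.5974
β_Ashcombe = 0.00611 / 0.02439 = 0.2505
β_Varden = 0.03959 / 0.02439 = 1.6232
β_P = Σ w_i β_i = 0.38×1.0213 + 0.20×1.5974 + 0.34×0.2505 + 0.08×1.6232 = 0.9226
E(R_P) = R_f + β_P × MRP = 2.52% + 0.9226 × 3.66% = 5.90%

5.90%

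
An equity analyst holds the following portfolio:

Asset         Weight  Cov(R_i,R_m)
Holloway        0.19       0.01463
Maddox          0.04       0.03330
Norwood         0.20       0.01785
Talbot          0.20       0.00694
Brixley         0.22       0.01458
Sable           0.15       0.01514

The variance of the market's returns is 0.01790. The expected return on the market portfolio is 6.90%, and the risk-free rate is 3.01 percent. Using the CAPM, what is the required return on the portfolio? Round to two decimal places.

6.17%

β_Holloway = 0.01463 / 0.01790 = 0.8173
β_Maddox = 0.03330 / 0.01790 = 1.8603
β_Norwood = 0.01785 / 0.01790 = 0.9972
β_Talbot = 0.00694 / 0.01790 = 0.3877
β_Brixley = 0.01458 / 0.01790 = 0.8145
β_Sable = 0.01514 / 0.01790 = 0.8458
β_P = Σ w_i β_i = 0.19×0.8173 + 0.04×1.8603 + 0.20×0.9972 + 0.20×0.3877 + 0.22×0.8145 + 0.15×0.8458 = 0.8127
MRP = 6.90% − 3.01% = 3.89%
E(R_P) = R_f + β_P × MRP = 3.01% + 0.8127 × 3.89% = 6.17%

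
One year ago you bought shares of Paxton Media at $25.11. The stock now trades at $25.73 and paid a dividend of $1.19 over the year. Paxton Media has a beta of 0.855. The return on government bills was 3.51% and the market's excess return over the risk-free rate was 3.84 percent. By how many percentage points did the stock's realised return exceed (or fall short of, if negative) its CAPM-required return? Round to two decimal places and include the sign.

Realised HPR = (P1 + D1 − P0) / P0 = (25.73 + 1.19 − 25.11) / 25.11 = 1.81 / 25.11 = 7.2083%
CAPM required = R_f + β·MRP = 3.51% + 0.855 × 3.84% = 6.79320%
α = realised − required = 7.2083% − 6.79320% = +0.42%

+0.42%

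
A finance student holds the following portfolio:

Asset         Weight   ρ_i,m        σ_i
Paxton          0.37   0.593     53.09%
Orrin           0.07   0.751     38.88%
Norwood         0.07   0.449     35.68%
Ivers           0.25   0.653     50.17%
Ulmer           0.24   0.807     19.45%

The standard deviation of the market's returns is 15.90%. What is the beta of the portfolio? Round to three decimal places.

1.684

β_Paxton = 0.593 × 53.09% / 15.90% = 1.9800
β_Orrin = 0.751 × 38.88% / 15.90% = 1.8364
β_Norwood = 0.449 × 35.68% / 15.90% = 1.0076
β_Ivers = 0.653 × 50.17% / 15.90% = 2.0604
β_Ulmer = 0.807 × 19.45% / 15.90% = 0.9872
β_P = Σ w_i β_i = 0.37×1.9800 + 0.07×1.8364 + 0.07×1.0076 + 0.25×2.0604 + 0.24×0.9872 = 1.6837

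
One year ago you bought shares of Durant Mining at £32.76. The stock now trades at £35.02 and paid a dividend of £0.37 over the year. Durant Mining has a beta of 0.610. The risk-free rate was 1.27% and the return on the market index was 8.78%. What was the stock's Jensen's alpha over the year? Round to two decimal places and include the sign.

Realised HPR = (P1 + D1 − P0) / P0 = (35.02 + 0.37 − 32.76) / 32.76 = 2.63 / 32.76 = 8.0281%
MRP = 8.78% − 1.27% = 7.51%
CAPM required = R_f + β·MRP = 1.27% + 0.610 × 7.51% = 5.85110%
α = realised − required = 8.0281% − 5.85110% = +2.18%

+2.18%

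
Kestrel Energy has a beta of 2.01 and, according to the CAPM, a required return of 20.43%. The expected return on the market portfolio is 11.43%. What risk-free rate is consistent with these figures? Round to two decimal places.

E(R) = R_f + β(E(R_m) − R_f) = R_f(1 − β) + β·E(R_m)
20.43% = R_f × (1 − 2.01) + 2.01 × 11.43%
20.43% = R_f × -1.01 + 22.9743%
R_f = (20.43% − 22.9743%) / -1.01 = 2.52%

2.52%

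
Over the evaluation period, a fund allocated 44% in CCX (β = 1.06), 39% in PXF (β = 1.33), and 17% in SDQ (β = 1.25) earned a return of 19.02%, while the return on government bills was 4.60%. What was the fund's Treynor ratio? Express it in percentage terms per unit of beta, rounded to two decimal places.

β_P = 0.44×1.06 + 0.39×1.33 + 0.17×1.25 = 1.1976
Treynor = (R_P − R_f) / β_P = (19.02% − 4.60%) / 1.1976 = 14.42% / 1.1976 = 12.04%

12.04%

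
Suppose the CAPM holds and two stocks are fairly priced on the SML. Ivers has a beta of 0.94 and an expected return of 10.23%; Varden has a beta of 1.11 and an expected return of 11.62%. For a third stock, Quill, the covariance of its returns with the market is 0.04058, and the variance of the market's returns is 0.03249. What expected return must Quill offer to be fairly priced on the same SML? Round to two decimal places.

MRP = (11.62% − 10.23%) / (1.11 − 0.94) = 8.1765%
R_f = 10.23% − 0.94 × 8.1765% = 2.5441%
β_Quill = Cov / Var(R_m) = 0.04058 / 0.03249 = 1.2490
E(R_Quill) = R_f + β × MRP = 2.5441% + 1.2490 × 8.1765% = 12.76%

12.76%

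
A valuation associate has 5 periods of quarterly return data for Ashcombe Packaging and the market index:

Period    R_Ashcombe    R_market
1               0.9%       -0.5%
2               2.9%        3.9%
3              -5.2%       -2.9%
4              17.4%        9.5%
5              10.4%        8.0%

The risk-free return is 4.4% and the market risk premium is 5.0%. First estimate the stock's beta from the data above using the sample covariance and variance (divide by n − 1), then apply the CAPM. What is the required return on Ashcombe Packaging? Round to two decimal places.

12.32%

Mean R_i = (0.9 + 2.9 − 5.2 + 17.4 + 10.4) / 5 = 5.2800%
Mean R_m = (-0.5 + 3.9 − 2.9 + 9.5 + 8.0) / 5 = 3.6000%
Σ(R_i − R̄_i)(R_m − R̄_m) = 179.4000  ⇒  Cov = 179.4000 / 4 = 44.8500
Σ(R_m − R̄_m)² = 113.3200  ⇒  Var(R_m) = 113.3200 / 4 = 28.3300
β = Cov / Var(R_m) = 44.8500 / 28.3300 = 1.5831
E(R) = R_f + β × MRP = 4.4% + 1.5831 × 5.0% = 12.32%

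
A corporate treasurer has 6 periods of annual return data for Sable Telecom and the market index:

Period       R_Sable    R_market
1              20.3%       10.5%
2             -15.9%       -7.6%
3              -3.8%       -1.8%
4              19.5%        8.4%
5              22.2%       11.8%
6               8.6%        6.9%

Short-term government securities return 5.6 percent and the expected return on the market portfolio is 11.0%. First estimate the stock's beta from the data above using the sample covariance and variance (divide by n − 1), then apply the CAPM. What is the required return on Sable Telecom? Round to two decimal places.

Mean R_i = (20.3 − 15.9 − 3.8 + 19.5 + 22.2 + 8.6) / 6 = 8.4833%
Mean R_m = (10.5 − 7.6 − 1.8 + 8.4 + 11.8 + 6.9) / 6 = 4.7000%
Σ(R_i − R̄_i)(R_m − R̄_m) = 586.7000  ⇒  Cov = 586.7000 / 5 = 117.3400
Σ(R_m − R̄_m)² = 296.1200  ⇒  Var(R_m) = 296.1200 / 5 = 59.2240
β = Cov / Var(R_m) = 117.3400 / 59.2240 = 1.9813
MRP = 11.0% − 5.6% = 5.40%
E(R) = R_f + β × MRP = 5.6% + 1.9813 × 5.4% = 16.30%

16.30%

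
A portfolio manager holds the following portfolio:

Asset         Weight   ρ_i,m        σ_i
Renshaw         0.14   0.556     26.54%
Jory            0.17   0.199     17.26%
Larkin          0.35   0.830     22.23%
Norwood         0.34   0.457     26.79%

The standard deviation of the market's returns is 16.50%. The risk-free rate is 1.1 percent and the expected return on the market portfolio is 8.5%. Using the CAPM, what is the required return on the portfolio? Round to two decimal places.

β_Renshaw = 0.556 × 26.54% / 16.50% = 0.8943
β_Jory = 0.199 × 17.26% / 16.50% = 0.2082
β_Larkin = 0.830 × 22.23% / 16.50% = 1.1182
β_Norwood = 0.457 × 26.79% / 16.50% = 0.7420
β_P = Σ w_i β_i = 0.14×0.8943 + 0.17×0.2082 + 0.35×1.1182 + 0.34×0.7420 = 0.8042
MRP = 8.5% − 1.1% = 7.40%
E(R_P) = R_f + β_P × MRP = 1.1% + 0.8042 × 7.4% = 7.05%

7.05%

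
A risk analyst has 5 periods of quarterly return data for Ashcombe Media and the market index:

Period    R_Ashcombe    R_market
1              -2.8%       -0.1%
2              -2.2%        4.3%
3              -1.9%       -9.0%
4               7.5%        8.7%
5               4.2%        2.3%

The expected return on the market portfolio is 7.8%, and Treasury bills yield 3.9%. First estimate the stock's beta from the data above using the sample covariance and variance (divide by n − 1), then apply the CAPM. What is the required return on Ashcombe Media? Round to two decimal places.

Mean R_i = (-2.8 − 2.2 − 1.9 + 7.5 + 4.2) / 5 = 0.9600%
Mean R_m = (-0.1 + 4.3 − 9.0 + 8.7 + 2.3) / 5 = 1.2400%
Σ(R_i − R̄_i)(R_m − R̄_m) = 76.8780  ⇒  Cov = 76.8780 / 4 = 19.2195
Σ(R_m − R̄_m)² = 172.7920  ⇒  Var(R_m) = 172.7920 / 4 = 43.1980
β = Cov / Var(R_m) = 19.2195 / 43.1980 = 0.4449
MRP = 7.8% − 3.9% = 3.90%
E(R) = R_f + β × MRP = 3.9% + 0.4449 × 3.9% = 5.64%

5.64%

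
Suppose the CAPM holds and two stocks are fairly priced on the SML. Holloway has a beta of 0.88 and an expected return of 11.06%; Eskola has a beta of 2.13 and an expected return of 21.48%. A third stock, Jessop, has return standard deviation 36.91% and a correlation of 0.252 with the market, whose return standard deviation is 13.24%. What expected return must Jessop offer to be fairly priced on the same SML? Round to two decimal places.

MRP = (21.48% − 11.06%) / (2.13 − 0.88) = 8.3360%
R_f = 11.06% − 0.88 × 8.3360% = 3.7243%
β_Jessop = ρ·σ_i/σ_m = 0.252 × 36.91 / 13.24 = 0.7025
E(R_Jessop) = R_f + β × MRP = 3.7243% + 0.7025 × 8.3360% = 9.58%

9.58%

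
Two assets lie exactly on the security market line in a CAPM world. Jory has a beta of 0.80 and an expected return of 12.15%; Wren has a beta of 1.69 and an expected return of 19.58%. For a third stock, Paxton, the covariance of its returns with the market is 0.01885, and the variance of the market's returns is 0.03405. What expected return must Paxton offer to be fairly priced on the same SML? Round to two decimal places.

MRP = (19.58% − 12.15%) / (1.69 − 0.80) = 8.3483%
R_f = 12.15% − 0.80 × 8.3483% = 5.4714%
β_Paxton = Cov / Var(R_m) = 0.01885 / 0.03405 = 0.5536
E(R_Paxton) = R_f + β × MRP = 5.4714% + 0.5536 × 8.3483% = 10.09%

10.09%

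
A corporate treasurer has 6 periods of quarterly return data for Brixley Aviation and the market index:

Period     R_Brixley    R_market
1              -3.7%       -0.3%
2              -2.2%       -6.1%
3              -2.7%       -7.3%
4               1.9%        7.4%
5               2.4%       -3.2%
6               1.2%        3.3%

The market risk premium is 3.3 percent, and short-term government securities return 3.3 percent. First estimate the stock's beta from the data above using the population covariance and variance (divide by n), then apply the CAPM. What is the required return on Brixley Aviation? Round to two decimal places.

4.15%

Mean R_i = (-3.7 − 2.2 − 2.7 + 1.9 + 2.4 + 1.2) / 6 = -0.5167%
Mean R_m = (-0.3 − 6.1 − 7.3 + 7.4 − 3.2 + 3.3) / 6 = -1.0333%
Σ(R_i − R̄_i)(R_m − R̄_m) = 41.3767  ⇒  Cov = 41.3767 / 6 = 6.8961
Σ(R_m − R̄_m)² = 160.0733  ⇒  Var(R_m) = 160.0733 / 6 = 26.6789
β = Cov / Var(R_m) = 6.8961 / 26.6789 = 0.2585
E(R) = R_f + β × MRP = 3.3% + 0.2585 × 3.3% = 4.15%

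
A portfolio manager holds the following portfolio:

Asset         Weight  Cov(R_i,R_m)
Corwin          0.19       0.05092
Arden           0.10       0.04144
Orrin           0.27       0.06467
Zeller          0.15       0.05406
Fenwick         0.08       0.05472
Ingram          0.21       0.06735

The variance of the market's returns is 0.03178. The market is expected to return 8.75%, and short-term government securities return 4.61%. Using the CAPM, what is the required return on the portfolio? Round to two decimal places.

12.15%

β_Corwin = 0.05092 / 0.03178 = 1.6023
β_Arden = 0.04144 / 0.03178 = 1.3040
β_Orrin = 0.06467 / 0.03178 = 2.0349
β_Zeller = 0.05406 / 0.03178 = 1.7011
β_Fenwick = 0.05472 / 0.03178 = 1.7218
β_Ingram = 0.06735 / 0.03178 = 2.1193
β_P = Σ w_i β_i = 0.19×1.6023 + 0.10×1.3040 + 0.27×2.0349 + 0.15×1.7011 + 0.08×1.7218 + 0.21×2.1193 = 1.8222
MRP = 8.75% − 4.61% = 4.14%
E(R_P) = R_f + β_P × MRP = 4.61% + 1.8222 × 4.14% = 12.15%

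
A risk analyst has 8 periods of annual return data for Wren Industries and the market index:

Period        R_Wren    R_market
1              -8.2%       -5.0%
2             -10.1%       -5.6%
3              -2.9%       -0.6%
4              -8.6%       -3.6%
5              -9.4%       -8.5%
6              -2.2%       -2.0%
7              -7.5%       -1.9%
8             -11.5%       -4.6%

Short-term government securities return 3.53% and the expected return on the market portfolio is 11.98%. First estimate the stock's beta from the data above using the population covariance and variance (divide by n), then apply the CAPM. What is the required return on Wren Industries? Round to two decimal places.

Mean R_i = (-8.2 − 10.1 − 2.9 − 8.6 − 9.4 − 2.2 − 7.5 − 11.5) / 8 = -7.5500%
Mean R_m = (-5.0 − 5.6 − 0.6 − 3.6 − 8.5 − 2.0 − 1.9 − 4.6) / 8 = -3.9750%
Σ(R_i − R̄_i)(R_m − R̄_m) = 41.6200  ⇒  Cov = 41.6200 / 8 = 5.2025
Σ(R_m − R̄_m)² = 44.2950  ⇒  Var(R_m) = 44.2950 / 8 = 5.5369
β = Cov / Var(R_m) = 5.2025 / 5.5369 = 0.9396
MRP = 11.98% − 3.53% = 8.45%
E(R) = R_f + β × MRP = 3.53% + 0.9396 × 8.45% = 11.47%

11.47%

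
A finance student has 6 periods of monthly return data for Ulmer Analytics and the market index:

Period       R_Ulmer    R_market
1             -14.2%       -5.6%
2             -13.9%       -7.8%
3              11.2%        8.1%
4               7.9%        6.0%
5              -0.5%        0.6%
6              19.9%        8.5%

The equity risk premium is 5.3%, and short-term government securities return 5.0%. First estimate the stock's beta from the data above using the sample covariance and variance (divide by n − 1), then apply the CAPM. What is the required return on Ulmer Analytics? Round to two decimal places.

15.12%

Mean R_i = (-14.2 − 13.9 + 11.2 + 7.9 − 0.5 + 19.9) / 6 = 1.7333%
Mean R_m = (-5.6 − 7.8 + 8.1 + 6.0 + 0.6 + 8.5) / 6 = 1.6333%
Σ(R_i − R̄_i)(R_m − R̄_m) = 477.9233  ⇒  Cov = 477.9233 / 5 = 95.5847
Σ(R_m − R̄_m)² = 250.4133  ⇒  Var(R_m) = 250.4133 / 5 = 50.0827
β = Cov / Var(R_m) = 95.5847 / 50.0827 = 1.9085
E(R) = R_f + β × MRP = 5.0% + 1.9085 × 5.3% = 15.12%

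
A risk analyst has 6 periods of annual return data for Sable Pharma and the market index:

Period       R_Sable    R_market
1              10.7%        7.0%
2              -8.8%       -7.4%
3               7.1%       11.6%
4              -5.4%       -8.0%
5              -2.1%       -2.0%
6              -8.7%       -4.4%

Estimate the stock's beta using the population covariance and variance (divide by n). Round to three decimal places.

Mean R_i = (10.7 − 8.8 + 7.1 − 5.4 − 2.1 − 8.7) / 6 = -1.2000%
Mean R_m = (7.0 − 7.4 + 11.6 − 8.0 − 2.0 − 4.4) / 6 = -0.5333%
Σ(R_i − R̄_i)(R_m − R̄_m) = 304.2200  ⇒  Cov = 304.2200 / 6 = 50.7033
Σ(R_m − R̄_m)² = 323.9733  ⇒  Var(R_m) = 323.9733 / 6 = 53.9956
β = Cov / Var(R_m) = 50.7033 / 53.9956 = 0.9390

0.939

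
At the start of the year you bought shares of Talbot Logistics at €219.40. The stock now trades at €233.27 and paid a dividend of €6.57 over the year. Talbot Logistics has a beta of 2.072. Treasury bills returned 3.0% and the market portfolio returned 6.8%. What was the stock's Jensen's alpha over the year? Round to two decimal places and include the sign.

Realised HPR = (P1 + D1 − P0) / P0 = (233.27 + 6.57 − 219.40) / 219.40 = 20.44 / 219.40 = 9.3163%
MRP = 6.8% − 3.0% = 3.80%
CAPM required = R_f + β·MRP = 3.0% + 2.072 × 3.8% = 10.8736%
α = realised − required = 9.3163% − 10.8736% = -1.56%

-1.56%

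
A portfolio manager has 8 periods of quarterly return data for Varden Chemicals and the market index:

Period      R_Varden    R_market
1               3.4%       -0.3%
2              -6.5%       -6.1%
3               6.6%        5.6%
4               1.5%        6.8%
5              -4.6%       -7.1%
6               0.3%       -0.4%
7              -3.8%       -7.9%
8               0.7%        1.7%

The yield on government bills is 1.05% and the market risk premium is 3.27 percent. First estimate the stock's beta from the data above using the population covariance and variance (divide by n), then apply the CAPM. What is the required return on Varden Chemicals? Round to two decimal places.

3.21%

Mean R_i = (3.4 − 6.5 + 6.6 + 1.5 − 4.6 + 0.3 − 3.8 + 0.7) / 8 = -0.3000%
Mean R_m = (-0.3 − 6.1 + 5.6 + 6.8 − 7.1 − 0.4 − 7.9 + 1.7) / 8 = -0.9625%
Σ(R_i − R̄_i)(R_m − R̄_m) = 147.2300  ⇒  Cov = 147.2300 / 8 = 18.4038
Σ(R_m − R̄_m)² = 223.3588  ⇒  Var(R_m) = 223.3588 / 8 = 27.9199
β = Cov / Var(R_m) = 18.4038 / 27.9199 = 0.6592
E(R) = R_f + β × MRP = 1.05% + 0.6592 × 3.27% = 3.21%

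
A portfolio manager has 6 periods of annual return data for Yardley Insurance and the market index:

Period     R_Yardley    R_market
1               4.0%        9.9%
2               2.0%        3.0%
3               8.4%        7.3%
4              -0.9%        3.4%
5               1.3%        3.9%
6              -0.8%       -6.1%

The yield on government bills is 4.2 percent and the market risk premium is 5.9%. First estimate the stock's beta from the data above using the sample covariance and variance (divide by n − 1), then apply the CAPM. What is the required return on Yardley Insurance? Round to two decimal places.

Mean R_i = (4.0 + 2.0 + 8.4 − 0.9 + 1.3 − 0.8) / 6 = 2.3333%
Mean R_m = (9.9 + 3.0 + 7.3 + 3.4 + 3.9 − 6.1) / 6 = 3.5667%
Σ(R_i − R̄_i)(R_m − R̄_m) = 63.8767  ⇒  Cov = 63.8767 / 5 = 12.7753
Σ(R_m − R̄_m)² = 147.9533  ⇒  Var(R_m) = 147.9533 / 5 = 29.5907
β = Cov / Var(R_m) = 12.7753 / 29.5907 = 0.4317
E(R) = R_f + β × MRP = 4.2% + 0.4317 × 5.9% = 6.75%

6.75%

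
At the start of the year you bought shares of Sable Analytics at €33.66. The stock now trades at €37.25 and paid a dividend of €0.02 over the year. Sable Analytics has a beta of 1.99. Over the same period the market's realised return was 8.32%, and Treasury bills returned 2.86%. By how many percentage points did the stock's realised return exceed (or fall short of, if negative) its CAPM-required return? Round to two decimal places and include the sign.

Realised HPR = (P1 + D1 − P0) / P0 = (37.25 + 0.02 − 33.66) / 33.66 = 3.61 / 33.66 = 10.7249%
MRP = 8.32% − 2.86% = 5.46%
CAPM required = R_f + β·MRP = 2.86% + 1.99 × 5.46% = 13.7254%
α = realised − required = 10.7249% − 13.7254% = -3.00%

-3.00%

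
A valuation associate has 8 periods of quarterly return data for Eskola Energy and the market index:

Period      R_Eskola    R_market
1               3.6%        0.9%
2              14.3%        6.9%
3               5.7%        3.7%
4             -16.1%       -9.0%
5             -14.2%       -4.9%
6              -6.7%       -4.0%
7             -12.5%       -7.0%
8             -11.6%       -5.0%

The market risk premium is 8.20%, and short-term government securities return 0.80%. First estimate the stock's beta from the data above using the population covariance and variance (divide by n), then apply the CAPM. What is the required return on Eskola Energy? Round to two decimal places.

Mean R_i = (3.6 + 14.3 + 5.7 − 16.1 − 14.2 − 6.7 − 12.5 − 11.6) / 8 = -4.6875%
Mean R_m = (0.9 + 6.9 + 3.7 − 9.0 − 4.9 − 4.0 − 7.0 − 5.0) / 8 = -2.3000%
Σ(R_i − R̄_i)(R_m − R̄_m) = 423.5300  ⇒  Cov = 423.5300 / 8 = 52.9413
Σ(R_m − R̄_m)² = 214.8000  ⇒  Var(R_m) = 214.8000 / 8 = 26.8500
β = Cov / Var(R_m) = 52.9413 / 26.8500 = 1.9717
E(R) = R_f + β × MRP = 0.80% + 1.9717 × 8.20% = 16.97%

16.97%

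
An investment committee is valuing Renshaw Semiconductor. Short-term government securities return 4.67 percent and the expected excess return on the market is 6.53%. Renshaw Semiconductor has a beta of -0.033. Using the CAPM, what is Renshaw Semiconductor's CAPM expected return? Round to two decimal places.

4.45%

E(R) = R_f + β × MRP = 4.67% + -0.033 × 6.53% = 4.45%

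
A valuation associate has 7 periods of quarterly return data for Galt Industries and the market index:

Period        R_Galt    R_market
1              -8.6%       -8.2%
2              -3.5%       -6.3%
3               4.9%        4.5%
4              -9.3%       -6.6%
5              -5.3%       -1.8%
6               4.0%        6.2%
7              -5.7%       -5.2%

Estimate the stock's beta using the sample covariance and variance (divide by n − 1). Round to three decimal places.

Mean R_i = (-8.6 − 3.5 + 4.9 − 9.3 − 5.3 + 4.0 − 5.7) / 7 = -3.3571%
Mean R_m = (-8.2 − 6.3 + 4.5 − 6.6 − 1.8 + 6.2 − 5.2) / 7 = -2.4857%
Σ(R_i − R̄_i)(R_m − R̄_m) = 181.5657  ⇒  Cov = 181.5657 / 6 = 30.2610
Σ(R_m − R̄_m)² = 196.2086  ⇒  Var(R_m) = 196.2086 / 6 = 32.7014
β = Cov / Var(R_m) = 30.2610 / 32.7014 = 0.9254

0.925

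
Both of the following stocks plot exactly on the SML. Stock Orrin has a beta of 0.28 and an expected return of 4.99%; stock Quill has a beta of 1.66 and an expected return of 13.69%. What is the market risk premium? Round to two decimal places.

6.30%

Both satisfy E(R) = R_f + β·MRP, so the slope of the SML is
MRP = (13.69% − 4.99%) / (1.66 − 0.28) = 8.70% / 1.38 = 6.3043%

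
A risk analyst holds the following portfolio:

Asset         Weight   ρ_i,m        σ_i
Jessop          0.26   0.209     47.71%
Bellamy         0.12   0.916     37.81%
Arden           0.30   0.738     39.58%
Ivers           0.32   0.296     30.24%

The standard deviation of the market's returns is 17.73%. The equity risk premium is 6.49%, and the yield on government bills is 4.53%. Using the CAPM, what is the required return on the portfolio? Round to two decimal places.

11.26%

β_Jessop = 0.209 × 47.71% / 17.73% = 0.5624
β_Bellamy = 0.916 × 37.81% / 17.73% = 1.9534
β_Arden = 0.738 × 39.58% / 17.73% = 1.6475
β_Ivers = 0.296 × 30.24% / 17.73% = 0.5049
β_P = Σ w_i β_i = 0.26×0.5624 + 0.12×1.9534 + 0.30×1.6475 + 0.32×0.5049 = 1.0365
E(R_P) = R_f + β_P × MRP = 4.53% + 1.0365 × 6.49% = 11.26%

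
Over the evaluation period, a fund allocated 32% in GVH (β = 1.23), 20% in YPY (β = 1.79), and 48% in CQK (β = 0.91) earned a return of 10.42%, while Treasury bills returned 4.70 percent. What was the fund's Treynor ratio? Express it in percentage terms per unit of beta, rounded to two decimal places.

β_P = 0.32×1.23 + 0.20×1.79 + 0.48×0.91 = 1.1884
Treynor = (R_P − R_f) / β_P = (10.42% − 4.70%) / 1.1884 = 5.72% / 1.1884 = 4.81%

4.81%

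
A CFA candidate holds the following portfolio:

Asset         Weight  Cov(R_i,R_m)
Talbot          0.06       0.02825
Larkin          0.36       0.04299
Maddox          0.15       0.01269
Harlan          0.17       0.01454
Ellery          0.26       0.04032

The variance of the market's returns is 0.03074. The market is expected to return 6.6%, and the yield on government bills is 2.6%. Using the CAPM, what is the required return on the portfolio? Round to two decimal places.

β_Talbot = 0.02825 / 0.03074 = 0.9190
β_Larkin = 0.04299 / 0.03074 = 1.3985
β_Maddox = 0.01269 / 0.03074 = 0.4128
β_Harlan = 0.01454 / 0.03074 = 0.4730
β_Ellery = 0.04032 / 0.03074 = 1.3116
β_P = Σ w_i β_i = 0.06×0.9190 + 0.36×1.3985 + 0.15×0.4128 + 0.17×0.4730 + 0.26×1.3116 = 1.0419
MRP = 6.6% − 2.6% = 4.00%
E(R_P) = R_f + β_P × MRP = 2.6% + 1.0419 × 4.0% = 6.77%

6.77%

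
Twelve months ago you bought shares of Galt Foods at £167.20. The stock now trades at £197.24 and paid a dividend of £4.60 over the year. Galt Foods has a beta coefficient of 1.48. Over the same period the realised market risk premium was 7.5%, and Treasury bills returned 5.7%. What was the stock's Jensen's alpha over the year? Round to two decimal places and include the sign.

+3.92%

Realised HPR = (P1 + D1 − P0) / P0 = (197.24 + 4.60 − 167.20) / 167.20 = 34.64 / 167.20 = 20.7177%
CAPM required = R_f + β·MRP = 5.7% + 1.48 × 7.5% = 16.8000%
α = realised − required = 20.7177% − 16.8000% = +3.92%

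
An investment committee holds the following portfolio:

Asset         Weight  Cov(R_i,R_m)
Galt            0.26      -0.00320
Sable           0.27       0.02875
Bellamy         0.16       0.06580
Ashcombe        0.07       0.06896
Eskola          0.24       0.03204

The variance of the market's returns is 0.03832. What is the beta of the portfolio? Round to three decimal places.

0.782

β_Galt = -0.00320 / 0.03832 = -0.0835
β_Sable = 0.02875 / 0.03832 = 0.7503
β_Bellamy = 0.06580 / 0.03832 = 1.7171
β_Ashcombe = 0.06896 / 0.03832 = 1.7996
β_Eskola = 0.03204 / 0.03832 = 0.8361
β_P = Σ w_i β_i = 0.26×-0.0835 + 0.27×0.7503 + 0.16×1.7171 + 0.07×1.7996 + 0.24×0.8361 = 0.7822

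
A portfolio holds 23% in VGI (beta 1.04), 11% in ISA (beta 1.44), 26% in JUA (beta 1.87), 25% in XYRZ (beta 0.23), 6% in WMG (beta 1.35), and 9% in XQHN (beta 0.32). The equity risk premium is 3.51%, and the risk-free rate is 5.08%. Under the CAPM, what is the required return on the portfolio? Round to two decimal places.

8.77%

β_P = Σ w_i β_i = 0.23×1.04 + 0.11×1.44 + 0.26×1.87 + 0.25×0.23 + 0.06×1.35 + 0.09×0.32 = 1.0511
E(R_P) = R_f + β_P × MRP = 5.08% + 1.0511 × 3.51% = 8.77%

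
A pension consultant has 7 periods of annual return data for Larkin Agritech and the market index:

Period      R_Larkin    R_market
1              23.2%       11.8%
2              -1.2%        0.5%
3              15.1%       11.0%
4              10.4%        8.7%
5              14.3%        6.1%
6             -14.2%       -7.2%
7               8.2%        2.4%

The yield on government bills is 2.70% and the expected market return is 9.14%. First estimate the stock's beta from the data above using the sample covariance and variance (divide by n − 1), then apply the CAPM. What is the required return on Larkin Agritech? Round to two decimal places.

13.89%

Mean R_i = (23.2 − 1.2 + 15.1 + 10.4 + 14.3 − 14.2 + 8.2) / 7 = 7.9714%
Mean R_m = (11.8 + 0.5 + 11.0 + 8.7 + 6.1 − 7.2 + 2.4) / 7 = 4.7571%
Σ(R_i − R̄_i)(R_m − R̄_m) = 473.4414  ⇒  Cov = 473.4414 / 6 = 78.9069
Σ(R_m − R̄_m)² = 272.5771  ⇒  Var(R_m) = 272.5771 / 6 = 45.4295
β = Cov / Var(R_m) = 78.9069 / 45.4295 = 1.7369
MRP = 9.14% − 2.70% = 6.44%
E(R) = R_f + β × MRP = 2.70% + 1.7369 × 6.44% = 13.89%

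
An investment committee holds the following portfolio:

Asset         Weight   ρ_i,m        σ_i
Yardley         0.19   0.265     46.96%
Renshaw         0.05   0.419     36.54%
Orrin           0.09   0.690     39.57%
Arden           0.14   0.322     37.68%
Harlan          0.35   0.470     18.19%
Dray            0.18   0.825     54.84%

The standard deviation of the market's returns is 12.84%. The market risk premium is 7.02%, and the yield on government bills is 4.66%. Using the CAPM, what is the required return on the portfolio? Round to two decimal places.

β_Yardley = 0.265 × 46.96% / 12.84% = 0.9692
β_Renshaw = 0.419 × 36.54% / 12.84% = 1.1924
β_Orrin = 0.690 × 39.57% / 12.84% = 2.1264
β_Arden = 0.322 × 37.68% / 12.84% = 0.9449
β_Harlan = 0.470 × 18.19% / 12.84% = 0.6658
β_Dray = 0.825 × 54.84% / 12.84% = 3.5236
β_P = Σ w_i β_i = 0.19×0.9692 + 0.05×1.1924 + 0.09×2.1264 + 0.14×0.9449 + 0.35×0.6658 + 0.18×3.5236 = 1.4347
E(R_P) = R_f + β_P × MRP = 4.66% + 1.4347 × 7.02% = 14.73%

14.73%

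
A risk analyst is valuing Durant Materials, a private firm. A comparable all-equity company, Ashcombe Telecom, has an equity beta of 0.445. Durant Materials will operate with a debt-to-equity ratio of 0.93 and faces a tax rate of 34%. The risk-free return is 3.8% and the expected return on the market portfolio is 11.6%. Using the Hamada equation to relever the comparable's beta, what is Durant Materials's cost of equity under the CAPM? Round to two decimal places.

9.40%

β_L = β_U × [1 + (1 − t)(D/E)] = 0.445 × [1 + (1 − 0.34) × 0.93]
    = 0.445 × [1 + 0.66 × 0.93] = 0.445 × 1.6138 = 0.7181
MRP = 11.6% − 3.8% = 7.80%
E(R) = R_f + β_L × MRP = 3.8% + 0.7181 × 7.8% = 9.40%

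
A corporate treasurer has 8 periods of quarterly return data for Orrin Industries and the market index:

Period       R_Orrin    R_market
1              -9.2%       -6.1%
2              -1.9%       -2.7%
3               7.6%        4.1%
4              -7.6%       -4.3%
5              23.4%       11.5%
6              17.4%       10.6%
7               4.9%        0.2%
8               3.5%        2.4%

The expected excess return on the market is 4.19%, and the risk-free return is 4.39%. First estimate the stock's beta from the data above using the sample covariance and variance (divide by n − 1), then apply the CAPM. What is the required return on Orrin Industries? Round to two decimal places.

Mean R_i = (-9.2 − 1.9 + 7.6 − 7.6 + 23.4 + 17.4 + 4.9 + 3.5) / 8 = 4.7625%
Mean R_m = (-6.1 − 2.7 + 4.1 − 4.3 + 11.5 + 10.6 + 0.2 + 2.4) / 8 = 1.9625%
Σ(R_i − R̄_i)(R_m − R̄_m) = 513.2388  ⇒  Cov = 513.2388 / 7 = 73.3198
Σ(R_m − R̄_m)² = 299.3988  ⇒  Var(R_m) = 299.3988 / 7 = 42.7713
β = Cov / Var(R_m) = 73.3198 / 42.7713 = 1.7142
E(R) = R_f + β × MRP = 4.39% + 1.7142 × 4.19% = 11.57%

11.57%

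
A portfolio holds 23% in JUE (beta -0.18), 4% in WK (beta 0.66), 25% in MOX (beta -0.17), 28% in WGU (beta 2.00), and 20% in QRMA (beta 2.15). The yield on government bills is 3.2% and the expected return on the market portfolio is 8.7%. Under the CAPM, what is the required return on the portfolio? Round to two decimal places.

8.33%

β_P = Σ w_i β_i = 0.23×-0.18 + 0.04×0.66 + 0.25×-0.17 + 0.28×2.00 + 0.20×2.15 = 0.9325
MRP = 8.7% − 3.2% = 5.50%
E(R_P) = R_f + β_P × MRP = 3.2% + 0.9325 × 5.5% = 8.33%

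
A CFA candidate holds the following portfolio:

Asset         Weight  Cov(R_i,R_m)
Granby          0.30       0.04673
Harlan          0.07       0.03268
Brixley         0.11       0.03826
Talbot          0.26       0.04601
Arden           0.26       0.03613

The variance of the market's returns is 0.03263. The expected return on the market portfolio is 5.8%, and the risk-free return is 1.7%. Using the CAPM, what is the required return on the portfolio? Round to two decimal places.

6.96%

β_Granby = 0.04673 / 0.03263 = 1.4321
β_Harlan = 0.03268 / 0.03263 = 1.0015
β_Brixley = 0.03826 / 0.03263 = 1.1725
β_Talbot = 0.04601 / 0.03263 = 1.4101
β_Arden = 0.03613 / 0.03263 = 1.1073
β_P = Σ w_i β_i = 0.30×1.4321 + 0.07×1.0015 + 0.11×1.1725 + 0.26×1.4101 + 0.26×1.1073 = 1.2832
MRP = 5.8% − 1.7% = 4.10%
E(R_P) = R_f + β_P × MRP = 1.7% + 1.2832 × 4.1% = 6.96%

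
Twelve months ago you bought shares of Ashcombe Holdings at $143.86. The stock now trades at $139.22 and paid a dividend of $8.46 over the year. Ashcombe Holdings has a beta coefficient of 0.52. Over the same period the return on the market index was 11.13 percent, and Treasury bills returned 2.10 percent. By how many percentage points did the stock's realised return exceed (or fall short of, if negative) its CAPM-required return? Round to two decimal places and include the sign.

-4.14%

Realised HPR = (P1 + D1 − P0) / P0 = (139.22 + 8.46 − 143.86) / 143.86 = 3.82 / 143.86 = 2.6554%
MRP = 11.13% − 2.10% = 9.03%
CAPM required = R_f + β·MRP = 2.10% + 0.52 × 9.03% = 6.7956%
α = realised − required = 2.6554% − 6.7956% = -4.14%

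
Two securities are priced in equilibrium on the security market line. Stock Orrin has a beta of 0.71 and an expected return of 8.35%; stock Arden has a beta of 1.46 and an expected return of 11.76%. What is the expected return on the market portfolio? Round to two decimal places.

Both satisfy E(R) = R_f + β·MRP, so the slope of the SML is
MRP = (11.76% − 8.35%) / (1.46 − 0.71) = 3.41% / 0.75 = 4.5467%
R_f = E(R_Orrin) − β_Orrin·MRP = 8.35% − 0.71 × 4.5467% = 5.1218%
E(R_m) = R_f + MRP = 5.1218% + 4.5467% = 9.67%

9.67%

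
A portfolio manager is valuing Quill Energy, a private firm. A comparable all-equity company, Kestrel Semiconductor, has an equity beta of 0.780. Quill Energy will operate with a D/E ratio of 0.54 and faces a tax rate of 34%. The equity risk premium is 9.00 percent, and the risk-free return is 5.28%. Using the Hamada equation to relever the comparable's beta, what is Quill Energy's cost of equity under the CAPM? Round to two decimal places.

β_L = β_U × [1 + (1 − t)(D/E)] = 0.780 × [1 + (1 − 0.34) × 0.54]
    = 0.780 × [1 + 0.66 × 0.54] = 0.780 × 1.3564 = 1.0580
E(R) = R_f + β_L × MRP = 5.28% + 1.0580 × 9.00% = 14.80%

14.80%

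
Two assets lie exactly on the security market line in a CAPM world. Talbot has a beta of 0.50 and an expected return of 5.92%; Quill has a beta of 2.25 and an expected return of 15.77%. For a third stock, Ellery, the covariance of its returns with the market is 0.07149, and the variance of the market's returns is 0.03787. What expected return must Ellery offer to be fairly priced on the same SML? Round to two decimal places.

13.73%

MRP = (15.77% − 5.92%) / (2.25 − 0.50) = 5.6286%
R_f = 5.92% − 0.50 × 5.6286% = 3.1057%
β_Ellery = Cov / Var(R_m) = 0.07149 / 0.03787 = 1.8878
E(R_Ellery) = R_f + β × MRP = 3.1057% + 1.8878 × 5.6286% = 13.73%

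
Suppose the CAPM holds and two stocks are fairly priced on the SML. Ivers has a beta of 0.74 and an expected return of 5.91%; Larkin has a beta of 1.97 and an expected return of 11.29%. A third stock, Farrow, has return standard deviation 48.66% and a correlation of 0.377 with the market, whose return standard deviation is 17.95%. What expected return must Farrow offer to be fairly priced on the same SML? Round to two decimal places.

7.14%

MRP = (11.29% − 5.91%) / (1.97 − 0.74) = 4.3740%
R_f = 5.91% − 0.74 × 4.3740% = 2.6732%
β_Farrow = ρ·σ_i/σ_m = 0.377 × 48.66 / 17.95 = 1.0220
E(R_Farrow) = R_f + β × MRP = 2.6732% + 1.0220 × 4.3740% = 7.14%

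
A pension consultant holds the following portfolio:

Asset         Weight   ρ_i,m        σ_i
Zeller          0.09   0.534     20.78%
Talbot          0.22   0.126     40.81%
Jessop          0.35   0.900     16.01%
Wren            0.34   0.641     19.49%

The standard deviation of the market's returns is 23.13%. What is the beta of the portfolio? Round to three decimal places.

β_Zeller = 0.534 × 20.78% / 23.13% = 0.4797
β_Talbot = 0.126 × 40.81% / 23.13% = 0.2223
β_Jessop = 0.900 × 16.01% / 23.13% = 0.6230
β_Wren = 0.641 × 19.49% / 23.13% = 0.5401
β_P = Σ w_i β_i = 0.09×0.4797 + 0.22×0.2223 + 0.35×0.6230 + 0.34×0.5401 = 0.4938

0.494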